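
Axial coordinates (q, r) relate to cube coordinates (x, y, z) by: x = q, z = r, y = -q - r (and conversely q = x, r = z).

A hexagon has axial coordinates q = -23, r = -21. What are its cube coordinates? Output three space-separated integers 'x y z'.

Answer: -23 44 -21

Derivation:
x = q = -23
z = r = -21
y = -x - z = -(-23) - (-21) = 44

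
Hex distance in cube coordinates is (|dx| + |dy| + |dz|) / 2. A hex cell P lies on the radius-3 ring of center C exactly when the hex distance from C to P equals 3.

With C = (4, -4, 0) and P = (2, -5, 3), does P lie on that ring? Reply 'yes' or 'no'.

Answer: yes

Derivation:
|px - cx| = |2 - 4| = 2
|py - cy| = |-5 - (-4)| = 1
|pz - cz| = |3 - 0| = 3
distance = (2+1+3)/2 = 6/2 = 3
radius = 3; distance == radius -> yes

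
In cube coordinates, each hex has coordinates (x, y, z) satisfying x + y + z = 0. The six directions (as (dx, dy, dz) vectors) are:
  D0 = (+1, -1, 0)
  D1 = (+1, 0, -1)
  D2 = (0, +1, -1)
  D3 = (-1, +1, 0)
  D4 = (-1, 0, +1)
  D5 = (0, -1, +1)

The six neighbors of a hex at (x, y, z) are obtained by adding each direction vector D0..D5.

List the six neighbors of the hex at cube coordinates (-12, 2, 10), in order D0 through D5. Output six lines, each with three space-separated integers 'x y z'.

Center: (-12, 2, 10). Add each direction:
  D0: (-12, 2, 10) + (1, -1, 0) = (-11, 1, 10)
  D1: (-12, 2, 10) + (1, 0, -1) = (-11, 2, 9)
  D2: (-12, 2, 10) + (0, 1, -1) = (-12, 3, 9)
  D3: (-12, 2, 10) + (-1, 1, 0) = (-13, 3, 10)
  D4: (-12, 2, 10) + (-1, 0, 1) = (-13, 2, 11)
  D5: (-12, 2, 10) + (0, -1, 1) = (-12, 1, 11)

Answer: -11 1 10
-11 2 9
-12 3 9
-13 3 10
-13 2 11
-12 1 11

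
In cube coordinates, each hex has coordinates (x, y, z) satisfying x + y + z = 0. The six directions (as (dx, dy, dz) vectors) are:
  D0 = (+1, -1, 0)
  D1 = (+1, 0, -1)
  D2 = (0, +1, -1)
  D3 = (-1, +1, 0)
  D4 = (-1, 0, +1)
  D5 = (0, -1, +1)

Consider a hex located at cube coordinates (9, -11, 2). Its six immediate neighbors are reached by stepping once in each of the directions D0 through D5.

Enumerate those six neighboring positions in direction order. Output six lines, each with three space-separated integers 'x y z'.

Center: (9, -11, 2). Add each direction:
  D0: (9, -11, 2) + (1, -1, 0) = (10, -12, 2)
  D1: (9, -11, 2) + (1, 0, -1) = (10, -11, 1)
  D2: (9, -11, 2) + (0, 1, -1) = (9, -10, 1)
  D3: (9, -11, 2) + (-1, 1, 0) = (8, -10, 2)
  D4: (9, -11, 2) + (-1, 0, 1) = (8, -11, 3)
  D5: (9, -11, 2) + (0, -1, 1) = (9, -12, 3)

Answer: 10 -12 2
10 -11 1
9 -10 1
8 -10 2
8 -11 3
9 -12 3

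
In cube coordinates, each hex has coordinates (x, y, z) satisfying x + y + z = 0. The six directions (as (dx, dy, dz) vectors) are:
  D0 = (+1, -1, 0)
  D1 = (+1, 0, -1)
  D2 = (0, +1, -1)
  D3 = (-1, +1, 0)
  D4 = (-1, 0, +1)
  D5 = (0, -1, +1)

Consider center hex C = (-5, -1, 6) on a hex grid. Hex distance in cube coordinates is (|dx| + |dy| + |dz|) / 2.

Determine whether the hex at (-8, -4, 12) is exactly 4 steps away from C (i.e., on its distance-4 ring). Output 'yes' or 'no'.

|px - cx| = |-8 - (-5)| = 3
|py - cy| = |-4 - (-1)| = 3
|pz - cz| = |12 - 6| = 6
distance = (3+3+6)/2 = 12/2 = 6
radius = 4; distance != radius -> no

Answer: no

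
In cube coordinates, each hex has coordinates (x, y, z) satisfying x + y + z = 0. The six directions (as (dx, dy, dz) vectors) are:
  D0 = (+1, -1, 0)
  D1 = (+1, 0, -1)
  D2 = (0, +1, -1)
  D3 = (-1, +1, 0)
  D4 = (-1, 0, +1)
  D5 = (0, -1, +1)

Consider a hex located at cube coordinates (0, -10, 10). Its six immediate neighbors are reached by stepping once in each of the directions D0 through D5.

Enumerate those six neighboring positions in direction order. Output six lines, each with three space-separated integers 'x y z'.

Center: (0, -10, 10). Add each direction:
  D0: (0, -10, 10) + (1, -1, 0) = (1, -11, 10)
  D1: (0, -10, 10) + (1, 0, -1) = (1, -10, 9)
  D2: (0, -10, 10) + (0, 1, -1) = (0, -9, 9)
  D3: (0, -10, 10) + (-1, 1, 0) = (-1, -9, 10)
  D4: (0, -10, 10) + (-1, 0, 1) = (-1, -10, 11)
  D5: (0, -10, 10) + (0, -1, 1) = (0, -11, 11)

Answer: 1 -11 10
1 -10 9
0 -9 9
-1 -9 10
-1 -10 11
0 -11 11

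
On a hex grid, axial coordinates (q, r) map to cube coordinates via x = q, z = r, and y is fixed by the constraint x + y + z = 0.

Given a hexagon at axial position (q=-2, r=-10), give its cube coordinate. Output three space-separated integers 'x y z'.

x = q = -2
z = r = -10
y = -x - z = -(-2) - (-10) = 12

Answer: -2 12 -10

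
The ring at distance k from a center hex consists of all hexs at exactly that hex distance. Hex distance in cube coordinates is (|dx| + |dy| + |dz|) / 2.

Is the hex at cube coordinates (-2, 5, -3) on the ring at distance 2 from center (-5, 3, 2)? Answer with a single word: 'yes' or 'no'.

Answer: no

Derivation:
|px - cx| = |-2 - (-5)| = 3
|py - cy| = |5 - 3| = 2
|pz - cz| = |-3 - 2| = 5
distance = (3+2+5)/2 = 10/2 = 5
radius = 2; distance != radius -> no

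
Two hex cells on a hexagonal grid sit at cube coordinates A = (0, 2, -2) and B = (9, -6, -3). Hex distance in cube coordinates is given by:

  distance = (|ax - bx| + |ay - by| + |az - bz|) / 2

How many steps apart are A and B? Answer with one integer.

Answer: 9

Derivation:
|ax - bx| = |0 - 9| = 9
|ay - by| = |2 - (-6)| = 8
|az - bz| = |-2 - (-3)| = 1
distance = (9 + 8 + 1) / 2 = 18 / 2 = 9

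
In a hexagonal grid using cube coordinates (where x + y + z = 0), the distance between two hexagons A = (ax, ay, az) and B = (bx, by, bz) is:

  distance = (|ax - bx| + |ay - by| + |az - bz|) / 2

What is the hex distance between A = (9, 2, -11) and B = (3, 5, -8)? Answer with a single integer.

Answer: 6

Derivation:
|ax - bx| = |9 - 3| = 6
|ay - by| = |2 - 5| = 3
|az - bz| = |-11 - (-8)| = 3
distance = (6 + 3 + 3) / 2 = 12 / 2 = 6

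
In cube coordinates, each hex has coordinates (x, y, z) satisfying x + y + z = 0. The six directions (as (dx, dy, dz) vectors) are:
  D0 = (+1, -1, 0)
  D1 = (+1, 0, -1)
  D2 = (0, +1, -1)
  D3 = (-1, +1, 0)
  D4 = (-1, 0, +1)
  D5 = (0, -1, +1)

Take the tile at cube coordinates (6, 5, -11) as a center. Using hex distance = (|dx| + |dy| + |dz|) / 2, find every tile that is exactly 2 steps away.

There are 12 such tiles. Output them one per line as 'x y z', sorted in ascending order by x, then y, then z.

Walk ring at distance 2 from (6, 5, -11):
Start at center + D4*2 = (4, 5, -9)
  hex 0: (4, 5, -9)
  hex 1: (5, 4, -9)
  hex 2: (6, 3, -9)
  hex 3: (7, 3, -10)
  hex 4: (8, 3, -11)
  hex 5: (8, 4, -12)
  hex 6: (8, 5, -13)
  hex 7: (7, 6, -13)
  hex 8: (6, 7, -13)
  hex 9: (5, 7, -12)
  hex 10: (4, 7, -11)
  hex 11: (4, 6, -10)
Sorted: 12 hexes.

Answer: 4 5 -9
4 6 -10
4 7 -11
5 4 -9
5 7 -12
6 3 -9
6 7 -13
7 3 -10
7 6 -13
8 3 -11
8 4 -12
8 5 -13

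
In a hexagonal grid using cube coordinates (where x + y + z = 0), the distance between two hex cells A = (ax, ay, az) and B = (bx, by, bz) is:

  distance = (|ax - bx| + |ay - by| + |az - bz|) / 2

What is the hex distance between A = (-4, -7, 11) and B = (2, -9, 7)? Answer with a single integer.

Answer: 6

Derivation:
|ax - bx| = |-4 - 2| = 6
|ay - by| = |-7 - (-9)| = 2
|az - bz| = |11 - 7| = 4
distance = (6 + 2 + 4) / 2 = 12 / 2 = 6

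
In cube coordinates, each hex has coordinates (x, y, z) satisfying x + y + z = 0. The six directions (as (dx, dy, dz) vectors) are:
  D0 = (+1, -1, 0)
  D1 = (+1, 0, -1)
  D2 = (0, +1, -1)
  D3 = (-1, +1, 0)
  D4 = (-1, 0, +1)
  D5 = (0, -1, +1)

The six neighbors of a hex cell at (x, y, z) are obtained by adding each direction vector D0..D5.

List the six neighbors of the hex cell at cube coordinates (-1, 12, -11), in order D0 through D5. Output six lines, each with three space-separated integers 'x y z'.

Center: (-1, 12, -11). Add each direction:
  D0: (-1, 12, -11) + (1, -1, 0) = (0, 11, -11)
  D1: (-1, 12, -11) + (1, 0, -1) = (0, 12, -12)
  D2: (-1, 12, -11) + (0, 1, -1) = (-1, 13, -12)
  D3: (-1, 12, -11) + (-1, 1, 0) = (-2, 13, -11)
  D4: (-1, 12, -11) + (-1, 0, 1) = (-2, 12, -10)
  D5: (-1, 12, -11) + (0, -1, 1) = (-1, 11, -10)

Answer: 0 11 -11
0 12 -12
-1 13 -12
-2 13 -11
-2 12 -10
-1 11 -10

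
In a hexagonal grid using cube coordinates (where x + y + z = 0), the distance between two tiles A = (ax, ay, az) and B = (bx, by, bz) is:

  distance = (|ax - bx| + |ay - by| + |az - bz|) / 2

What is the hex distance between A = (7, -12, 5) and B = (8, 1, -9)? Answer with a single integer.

|ax - bx| = |7 - 8| = 1
|ay - by| = |-12 - 1| = 13
|az - bz| = |5 - (-9)| = 14
distance = (1 + 13 + 14) / 2 = 28 / 2 = 14

Answer: 14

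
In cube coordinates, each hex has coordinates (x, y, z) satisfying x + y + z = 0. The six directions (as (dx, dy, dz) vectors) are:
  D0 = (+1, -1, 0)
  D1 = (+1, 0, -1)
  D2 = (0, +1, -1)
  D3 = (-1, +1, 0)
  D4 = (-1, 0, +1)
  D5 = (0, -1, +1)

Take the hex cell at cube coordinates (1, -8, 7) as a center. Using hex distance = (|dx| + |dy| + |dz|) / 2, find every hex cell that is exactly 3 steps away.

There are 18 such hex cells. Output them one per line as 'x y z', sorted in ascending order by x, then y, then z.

Answer: -2 -8 10
-2 -7 9
-2 -6 8
-2 -5 7
-1 -9 10
-1 -5 6
0 -10 10
0 -5 5
1 -11 10
1 -5 4
2 -11 9
2 -6 4
3 -11 8
3 -7 4
4 -11 7
4 -10 6
4 -9 5
4 -8 4

Derivation:
Walk ring at distance 3 from (1, -8, 7):
Start at center + D4*3 = (-2, -8, 10)
  hex 0: (-2, -8, 10)
  hex 1: (-1, -9, 10)
  hex 2: (0, -10, 10)
  hex 3: (1, -11, 10)
  hex 4: (2, -11, 9)
  hex 5: (3, -11, 8)
  hex 6: (4, -11, 7)
  hex 7: (4, -10, 6)
  hex 8: (4, -9, 5)
  hex 9: (4, -8, 4)
  hex 10: (3, -7, 4)
  hex 11: (2, -6, 4)
  hex 12: (1, -5, 4)
  hex 13: (0, -5, 5)
  hex 14: (-1, -5, 6)
  hex 15: (-2, -5, 7)
  hex 16: (-2, -6, 8)
  hex 17: (-2, -7, 9)
Sorted: 18 hexes.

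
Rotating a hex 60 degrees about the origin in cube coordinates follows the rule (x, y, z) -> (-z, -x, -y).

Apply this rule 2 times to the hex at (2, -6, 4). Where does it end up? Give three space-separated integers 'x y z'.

Answer: -6 4 2

Derivation:
Start: (2, -6, 4)
Step 1: (2, -6, 4) -> (-(4), -(2), -(-6)) = (-4, -2, 6)
Step 2: (-4, -2, 6) -> (-(6), -(-4), -(-2)) = (-6, 4, 2)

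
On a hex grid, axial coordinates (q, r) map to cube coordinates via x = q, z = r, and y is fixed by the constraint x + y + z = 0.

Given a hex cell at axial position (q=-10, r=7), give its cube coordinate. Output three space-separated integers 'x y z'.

x = q = -10
z = r = 7
y = -x - z = -(-10) - (7) = 3

Answer: -10 3 7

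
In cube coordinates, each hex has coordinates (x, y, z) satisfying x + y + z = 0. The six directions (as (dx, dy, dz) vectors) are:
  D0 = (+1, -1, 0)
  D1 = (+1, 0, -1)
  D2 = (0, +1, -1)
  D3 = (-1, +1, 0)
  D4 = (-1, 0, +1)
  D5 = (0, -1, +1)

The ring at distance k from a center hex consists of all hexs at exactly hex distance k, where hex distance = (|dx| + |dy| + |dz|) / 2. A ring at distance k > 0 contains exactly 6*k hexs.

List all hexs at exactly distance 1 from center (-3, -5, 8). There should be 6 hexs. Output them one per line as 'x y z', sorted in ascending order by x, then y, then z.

Walk ring at distance 1 from (-3, -5, 8):
Start at center + D4*1 = (-4, -5, 9)
  hex 0: (-4, -5, 9)
  hex 1: (-3, -6, 9)
  hex 2: (-2, -6, 8)
  hex 3: (-2, -5, 7)
  hex 4: (-3, -4, 7)
  hex 5: (-4, -4, 8)
Sorted: 6 hexes.

Answer: -4 -5 9
-4 -4 8
-3 -6 9
-3 -4 7
-2 -6 8
-2 -5 7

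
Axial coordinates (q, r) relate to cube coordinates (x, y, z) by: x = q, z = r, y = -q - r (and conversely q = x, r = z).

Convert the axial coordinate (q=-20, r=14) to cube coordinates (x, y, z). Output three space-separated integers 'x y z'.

Answer: -20 6 14

Derivation:
x = q = -20
z = r = 14
y = -x - z = -(-20) - (14) = 6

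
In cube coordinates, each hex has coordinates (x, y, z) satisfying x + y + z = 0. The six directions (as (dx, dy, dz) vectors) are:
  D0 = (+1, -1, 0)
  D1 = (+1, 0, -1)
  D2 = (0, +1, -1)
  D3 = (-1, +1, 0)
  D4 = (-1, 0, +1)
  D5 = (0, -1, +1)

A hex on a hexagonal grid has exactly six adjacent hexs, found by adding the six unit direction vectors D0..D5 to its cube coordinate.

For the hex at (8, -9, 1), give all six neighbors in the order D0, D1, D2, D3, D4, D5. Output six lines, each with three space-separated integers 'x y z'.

Center: (8, -9, 1). Add each direction:
  D0: (8, -9, 1) + (1, -1, 0) = (9, -10, 1)
  D1: (8, -9, 1) + (1, 0, -1) = (9, -9, 0)
  D2: (8, -9, 1) + (0, 1, -1) = (8, -8, 0)
  D3: (8, -9, 1) + (-1, 1, 0) = (7, -8, 1)
  D4: (8, -9, 1) + (-1, 0, 1) = (7, -9, 2)
  D5: (8, -9, 1) + (0, -1, 1) = (8, -10, 2)

Answer: 9 -10 1
9 -9 0
8 -8 0
7 -8 1
7 -9 2
8 -10 2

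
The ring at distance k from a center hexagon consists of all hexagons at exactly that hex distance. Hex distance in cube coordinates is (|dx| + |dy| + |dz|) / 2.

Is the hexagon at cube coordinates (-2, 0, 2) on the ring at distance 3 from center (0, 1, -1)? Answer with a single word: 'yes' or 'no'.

|px - cx| = |-2 - 0| = 2
|py - cy| = |0 - 1| = 1
|pz - cz| = |2 - (-1)| = 3
distance = (2+1+3)/2 = 6/2 = 3
radius = 3; distance == radius -> yes

Answer: yes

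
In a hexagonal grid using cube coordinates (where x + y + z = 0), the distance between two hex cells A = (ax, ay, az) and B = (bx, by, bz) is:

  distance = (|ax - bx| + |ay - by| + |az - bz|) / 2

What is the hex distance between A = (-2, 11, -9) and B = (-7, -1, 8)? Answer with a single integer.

Answer: 17

Derivation:
|ax - bx| = |-2 - (-7)| = 5
|ay - by| = |11 - (-1)| = 12
|az - bz| = |-9 - 8| = 17
distance = (5 + 12 + 17) / 2 = 34 / 2 = 17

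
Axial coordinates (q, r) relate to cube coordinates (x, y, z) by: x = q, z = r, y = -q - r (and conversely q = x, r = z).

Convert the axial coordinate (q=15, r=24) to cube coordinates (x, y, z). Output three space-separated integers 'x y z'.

Answer: 15 -39 24

Derivation:
x = q = 15
z = r = 24
y = -x - z = -(15) - (24) = -39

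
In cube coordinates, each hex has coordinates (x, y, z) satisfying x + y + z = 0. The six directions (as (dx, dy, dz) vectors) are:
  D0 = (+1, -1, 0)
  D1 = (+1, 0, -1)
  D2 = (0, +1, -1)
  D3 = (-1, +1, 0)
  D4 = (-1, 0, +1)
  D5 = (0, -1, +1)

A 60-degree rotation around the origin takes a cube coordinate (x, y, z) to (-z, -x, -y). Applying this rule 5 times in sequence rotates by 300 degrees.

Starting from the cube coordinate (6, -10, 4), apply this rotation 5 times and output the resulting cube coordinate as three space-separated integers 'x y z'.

Start: (6, -10, 4)
Step 1: (6, -10, 4) -> (-(4), -(6), -(-10)) = (-4, -6, 10)
Step 2: (-4, -6, 10) -> (-(10), -(-4), -(-6)) = (-10, 4, 6)
Step 3: (-10, 4, 6) -> (-(6), -(-10), -(4)) = (-6, 10, -4)
Step 4: (-6, 10, -4) -> (-(-4), -(-6), -(10)) = (4, 6, -10)
Step 5: (4, 6, -10) -> (-(-10), -(4), -(6)) = (10, -4, -6)

Answer: 10 -4 -6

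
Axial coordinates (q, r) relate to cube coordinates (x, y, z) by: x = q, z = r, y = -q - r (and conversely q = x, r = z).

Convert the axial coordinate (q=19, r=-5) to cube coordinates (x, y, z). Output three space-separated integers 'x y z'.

Answer: 19 -14 -5

Derivation:
x = q = 19
z = r = -5
y = -x - z = -(19) - (-5) = -14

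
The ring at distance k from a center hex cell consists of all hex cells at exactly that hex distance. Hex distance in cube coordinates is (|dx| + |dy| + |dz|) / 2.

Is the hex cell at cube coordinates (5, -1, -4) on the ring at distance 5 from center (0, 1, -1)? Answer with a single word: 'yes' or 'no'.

Answer: yes

Derivation:
|px - cx| = |5 - 0| = 5
|py - cy| = |-1 - 1| = 2
|pz - cz| = |-4 - (-1)| = 3
distance = (5+2+3)/2 = 10/2 = 5
radius = 5; distance == radius -> yes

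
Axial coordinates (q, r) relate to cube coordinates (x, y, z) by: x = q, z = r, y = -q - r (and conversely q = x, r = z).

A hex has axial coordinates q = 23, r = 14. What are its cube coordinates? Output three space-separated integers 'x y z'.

Answer: 23 -37 14

Derivation:
x = q = 23
z = r = 14
y = -x - z = -(23) - (14) = -37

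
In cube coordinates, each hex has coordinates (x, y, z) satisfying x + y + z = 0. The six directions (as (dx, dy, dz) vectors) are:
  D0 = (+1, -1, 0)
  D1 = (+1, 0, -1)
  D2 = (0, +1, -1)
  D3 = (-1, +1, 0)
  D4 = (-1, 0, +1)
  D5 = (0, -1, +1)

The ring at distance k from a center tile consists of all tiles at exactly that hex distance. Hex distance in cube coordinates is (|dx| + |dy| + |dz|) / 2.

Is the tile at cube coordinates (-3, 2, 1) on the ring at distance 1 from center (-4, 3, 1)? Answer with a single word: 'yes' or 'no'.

|px - cx| = |-3 - (-4)| = 1
|py - cy| = |2 - 3| = 1
|pz - cz| = |1 - 1| = 0
distance = (1+1+0)/2 = 2/2 = 1
radius = 1; distance == radius -> yes

Answer: yes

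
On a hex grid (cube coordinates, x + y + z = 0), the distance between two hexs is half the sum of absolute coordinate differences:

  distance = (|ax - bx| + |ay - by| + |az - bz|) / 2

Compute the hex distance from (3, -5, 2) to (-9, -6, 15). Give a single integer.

Answer: 13

Derivation:
|ax - bx| = |3 - (-9)| = 12
|ay - by| = |-5 - (-6)| = 1
|az - bz| = |2 - 15| = 13
distance = (12 + 1 + 13) / 2 = 26 / 2 = 13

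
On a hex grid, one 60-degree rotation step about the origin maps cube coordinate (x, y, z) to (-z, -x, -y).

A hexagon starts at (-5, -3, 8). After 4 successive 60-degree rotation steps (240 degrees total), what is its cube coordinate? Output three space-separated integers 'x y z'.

Start: (-5, -3, 8)
Step 1: (-5, -3, 8) -> (-(8), -(-5), -(-3)) = (-8, 5, 3)
Step 2: (-8, 5, 3) -> (-(3), -(-8), -(5)) = (-3, 8, -5)
Step 3: (-3, 8, -5) -> (-(-5), -(-3), -(8)) = (5, 3, -8)
Step 4: (5, 3, -8) -> (-(-8), -(5), -(3)) = (8, -5, -3)

Answer: 8 -5 -3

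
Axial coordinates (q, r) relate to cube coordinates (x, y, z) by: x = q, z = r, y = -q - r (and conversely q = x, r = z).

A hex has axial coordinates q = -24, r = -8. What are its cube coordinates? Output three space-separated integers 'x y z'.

Answer: -24 32 -8

Derivation:
x = q = -24
z = r = -8
y = -x - z = -(-24) - (-8) = 32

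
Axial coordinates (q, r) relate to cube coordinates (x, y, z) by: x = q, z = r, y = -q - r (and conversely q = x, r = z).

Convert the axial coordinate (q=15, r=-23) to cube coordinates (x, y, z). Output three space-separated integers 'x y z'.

x = q = 15
z = r = -23
y = -x - z = -(15) - (-23) = 8

Answer: 15 8 -23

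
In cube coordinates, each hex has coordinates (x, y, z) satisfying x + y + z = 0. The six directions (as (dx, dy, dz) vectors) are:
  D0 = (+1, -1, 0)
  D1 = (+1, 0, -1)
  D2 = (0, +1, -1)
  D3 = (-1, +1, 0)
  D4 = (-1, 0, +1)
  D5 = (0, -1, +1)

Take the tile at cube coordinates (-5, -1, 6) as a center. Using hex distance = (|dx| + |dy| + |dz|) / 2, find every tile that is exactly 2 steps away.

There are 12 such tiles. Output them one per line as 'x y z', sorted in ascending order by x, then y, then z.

Walk ring at distance 2 from (-5, -1, 6):
Start at center + D4*2 = (-7, -1, 8)
  hex 0: (-7, -1, 8)
  hex 1: (-6, -2, 8)
  hex 2: (-5, -3, 8)
  hex 3: (-4, -3, 7)
  hex 4: (-3, -3, 6)
  hex 5: (-3, -2, 5)
  hex 6: (-3, -1, 4)
  hex 7: (-4, 0, 4)
  hex 8: (-5, 1, 4)
  hex 9: (-6, 1, 5)
  hex 10: (-7, 1, 6)
  hex 11: (-7, 0, 7)
Sorted: 12 hexes.

Answer: -7 -1 8
-7 0 7
-7 1 6
-6 -2 8
-6 1 5
-5 -3 8
-5 1 4
-4 -3 7
-4 0 4
-3 -3 6
-3 -2 5
-3 -1 4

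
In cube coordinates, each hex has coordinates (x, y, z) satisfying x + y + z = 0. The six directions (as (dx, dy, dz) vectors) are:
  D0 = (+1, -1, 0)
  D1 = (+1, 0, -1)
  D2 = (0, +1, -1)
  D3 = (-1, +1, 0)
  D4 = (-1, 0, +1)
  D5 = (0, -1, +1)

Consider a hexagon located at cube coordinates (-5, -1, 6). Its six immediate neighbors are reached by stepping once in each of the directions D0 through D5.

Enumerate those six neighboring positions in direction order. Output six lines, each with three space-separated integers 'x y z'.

Answer: -4 -2 6
-4 -1 5
-5 0 5
-6 0 6
-6 -1 7
-5 -2 7

Derivation:
Center: (-5, -1, 6). Add each direction:
  D0: (-5, -1, 6) + (1, -1, 0) = (-4, -2, 6)
  D1: (-5, -1, 6) + (1, 0, -1) = (-4, -1, 5)
  D2: (-5, -1, 6) + (0, 1, -1) = (-5, 0, 5)
  D3: (-5, -1, 6) + (-1, 1, 0) = (-6, 0, 6)
  D4: (-5, -1, 6) + (-1, 0, 1) = (-6, -1, 7)
  D5: (-5, -1, 6) + (0, -1, 1) = (-5, -2, 7)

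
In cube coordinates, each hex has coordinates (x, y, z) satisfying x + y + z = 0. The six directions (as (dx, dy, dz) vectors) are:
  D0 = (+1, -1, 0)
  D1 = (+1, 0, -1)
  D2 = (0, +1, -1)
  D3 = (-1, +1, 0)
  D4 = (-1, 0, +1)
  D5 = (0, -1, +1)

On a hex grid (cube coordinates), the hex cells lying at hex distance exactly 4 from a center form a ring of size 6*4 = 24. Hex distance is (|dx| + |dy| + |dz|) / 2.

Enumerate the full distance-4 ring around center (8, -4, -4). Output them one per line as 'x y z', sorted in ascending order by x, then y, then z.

Answer: 4 -4 0
4 -3 -1
4 -2 -2
4 -1 -3
4 0 -4
5 -5 0
5 0 -5
6 -6 0
6 0 -6
7 -7 0
7 0 -7
8 -8 0
8 0 -8
9 -8 -1
9 -1 -8
10 -8 -2
10 -2 -8
11 -8 -3
11 -3 -8
12 -8 -4
12 -7 -5
12 -6 -6
12 -5 -7
12 -4 -8

Derivation:
Walk ring at distance 4 from (8, -4, -4):
Start at center + D4*4 = (4, -4, 0)
  hex 0: (4, -4, 0)
  hex 1: (5, -5, 0)
  hex 2: (6, -6, 0)
  hex 3: (7, -7, 0)
  hex 4: (8, -8, 0)
  hex 5: (9, -8, -1)
  hex 6: (10, -8, -2)
  hex 7: (11, -8, -3)
  hex 8: (12, -8, -4)
  hex 9: (12, -7, -5)
  hex 10: (12, -6, -6)
  hex 11: (12, -5, -7)
  hex 12: (12, -4, -8)
  hex 13: (11, -3, -8)
  hex 14: (10, -2, -8)
  hex 15: (9, -1, -8)
  hex 16: (8, 0, -8)
  hex 17: (7, 0, -7)
  hex 18: (6, 0, -6)
  hex 19: (5, 0, -5)
  hex 20: (4, 0, -4)
  hex 21: (4, -1, -3)
  hex 22: (4, -2, -2)
  hex 23: (4, -3, -1)
Sorted: 24 hexes.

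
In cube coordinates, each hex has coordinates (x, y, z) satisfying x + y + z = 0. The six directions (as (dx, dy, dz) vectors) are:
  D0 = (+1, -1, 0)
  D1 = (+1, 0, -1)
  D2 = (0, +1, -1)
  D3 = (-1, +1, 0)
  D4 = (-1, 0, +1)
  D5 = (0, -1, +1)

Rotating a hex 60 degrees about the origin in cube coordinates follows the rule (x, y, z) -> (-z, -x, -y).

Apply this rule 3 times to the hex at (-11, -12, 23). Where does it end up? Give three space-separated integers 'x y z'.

Start: (-11, -12, 23)
Step 1: (-11, -12, 23) -> (-(23), -(-11), -(-12)) = (-23, 11, 12)
Step 2: (-23, 11, 12) -> (-(12), -(-23), -(11)) = (-12, 23, -11)
Step 3: (-12, 23, -11) -> (-(-11), -(-12), -(23)) = (11, 12, -23)

Answer: 11 12 -23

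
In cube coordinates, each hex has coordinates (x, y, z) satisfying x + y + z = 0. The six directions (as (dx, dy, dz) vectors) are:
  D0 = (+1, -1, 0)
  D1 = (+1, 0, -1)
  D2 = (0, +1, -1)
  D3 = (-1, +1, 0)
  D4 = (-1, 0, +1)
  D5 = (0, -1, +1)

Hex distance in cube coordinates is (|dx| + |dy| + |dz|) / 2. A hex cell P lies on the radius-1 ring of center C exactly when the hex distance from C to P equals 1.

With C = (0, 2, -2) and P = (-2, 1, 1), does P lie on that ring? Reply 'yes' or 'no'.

|px - cx| = |-2 - 0| = 2
|py - cy| = |1 - 2| = 1
|pz - cz| = |1 - (-2)| = 3
distance = (2+1+3)/2 = 6/2 = 3
radius = 1; distance != radius -> no

Answer: no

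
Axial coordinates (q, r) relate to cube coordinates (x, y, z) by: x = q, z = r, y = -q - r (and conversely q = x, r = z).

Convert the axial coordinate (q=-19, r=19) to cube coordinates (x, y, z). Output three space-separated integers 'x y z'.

Answer: -19 0 19

Derivation:
x = q = -19
z = r = 19
y = -x - z = -(-19) - (19) = 0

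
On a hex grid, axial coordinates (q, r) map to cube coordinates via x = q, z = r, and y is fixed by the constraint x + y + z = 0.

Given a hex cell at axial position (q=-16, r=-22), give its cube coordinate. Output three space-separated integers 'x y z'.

Answer: -16 38 -22

Derivation:
x = q = -16
z = r = -22
y = -x - z = -(-16) - (-22) = 38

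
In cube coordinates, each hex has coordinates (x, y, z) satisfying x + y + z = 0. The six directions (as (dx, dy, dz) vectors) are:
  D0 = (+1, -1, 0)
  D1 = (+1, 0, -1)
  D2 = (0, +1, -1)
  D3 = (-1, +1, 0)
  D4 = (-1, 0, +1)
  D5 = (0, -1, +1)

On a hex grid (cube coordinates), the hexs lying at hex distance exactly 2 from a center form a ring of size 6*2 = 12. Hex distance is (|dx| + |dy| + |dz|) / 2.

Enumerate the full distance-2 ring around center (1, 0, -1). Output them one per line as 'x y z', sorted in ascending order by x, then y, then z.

Answer: -1 0 1
-1 1 0
-1 2 -1
0 -1 1
0 2 -2
1 -2 1
1 2 -3
2 -2 0
2 1 -3
3 -2 -1
3 -1 -2
3 0 -3

Derivation:
Walk ring at distance 2 from (1, 0, -1):
Start at center + D4*2 = (-1, 0, 1)
  hex 0: (-1, 0, 1)
  hex 1: (0, -1, 1)
  hex 2: (1, -2, 1)
  hex 3: (2, -2, 0)
  hex 4: (3, -2, -1)
  hex 5: (3, -1, -2)
  hex 6: (3, 0, -3)
  hex 7: (2, 1, -3)
  hex 8: (1, 2, -3)
  hex 9: (0, 2, -2)
  hex 10: (-1, 2, -1)
  hex 11: (-1, 1, 0)
Sorted: 12 hexes.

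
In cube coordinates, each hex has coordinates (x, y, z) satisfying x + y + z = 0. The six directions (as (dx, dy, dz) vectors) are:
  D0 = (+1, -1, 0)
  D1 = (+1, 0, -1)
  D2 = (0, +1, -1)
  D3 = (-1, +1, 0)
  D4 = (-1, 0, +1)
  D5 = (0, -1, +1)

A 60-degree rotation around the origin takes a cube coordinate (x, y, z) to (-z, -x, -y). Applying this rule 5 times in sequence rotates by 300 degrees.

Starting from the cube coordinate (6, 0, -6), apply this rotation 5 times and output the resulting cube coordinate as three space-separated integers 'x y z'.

Start: (6, 0, -6)
Step 1: (6, 0, -6) -> (-(-6), -(6), -(0)) = (6, -6, 0)
Step 2: (6, -6, 0) -> (-(0), -(6), -(-6)) = (0, -6, 6)
Step 3: (0, -6, 6) -> (-(6), -(0), -(-6)) = (-6, 0, 6)
Step 4: (-6, 0, 6) -> (-(6), -(-6), -(0)) = (-6, 6, 0)
Step 5: (-6, 6, 0) -> (-(0), -(-6), -(6)) = (0, 6, -6)

Answer: 0 6 -6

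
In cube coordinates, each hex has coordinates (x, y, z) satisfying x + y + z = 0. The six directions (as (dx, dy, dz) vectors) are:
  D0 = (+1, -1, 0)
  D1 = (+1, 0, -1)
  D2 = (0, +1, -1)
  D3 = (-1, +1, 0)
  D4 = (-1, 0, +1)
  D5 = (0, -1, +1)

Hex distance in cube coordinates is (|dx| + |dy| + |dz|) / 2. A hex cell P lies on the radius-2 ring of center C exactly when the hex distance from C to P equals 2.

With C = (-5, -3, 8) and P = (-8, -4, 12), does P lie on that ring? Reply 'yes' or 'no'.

|px - cx| = |-8 - (-5)| = 3
|py - cy| = |-4 - (-3)| = 1
|pz - cz| = |12 - 8| = 4
distance = (3+1+4)/2 = 8/2 = 4
radius = 2; distance != radius -> no

Answer: no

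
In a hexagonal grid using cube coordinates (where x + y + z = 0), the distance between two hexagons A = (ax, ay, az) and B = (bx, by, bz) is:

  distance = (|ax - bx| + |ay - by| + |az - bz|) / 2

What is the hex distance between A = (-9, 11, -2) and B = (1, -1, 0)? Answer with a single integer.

Answer: 12

Derivation:
|ax - bx| = |-9 - 1| = 10
|ay - by| = |11 - (-1)| = 12
|az - bz| = |-2 - 0| = 2
distance = (10 + 12 + 2) / 2 = 24 / 2 = 12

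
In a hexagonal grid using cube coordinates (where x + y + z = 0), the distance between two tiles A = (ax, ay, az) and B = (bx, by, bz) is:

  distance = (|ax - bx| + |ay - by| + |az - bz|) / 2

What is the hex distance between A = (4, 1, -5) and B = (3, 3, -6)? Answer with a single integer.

Answer: 2

Derivation:
|ax - bx| = |4 - 3| = 1
|ay - by| = |1 - 3| = 2
|az - bz| = |-5 - (-6)| = 1
distance = (1 + 2 + 1) / 2 = 4 / 2 = 2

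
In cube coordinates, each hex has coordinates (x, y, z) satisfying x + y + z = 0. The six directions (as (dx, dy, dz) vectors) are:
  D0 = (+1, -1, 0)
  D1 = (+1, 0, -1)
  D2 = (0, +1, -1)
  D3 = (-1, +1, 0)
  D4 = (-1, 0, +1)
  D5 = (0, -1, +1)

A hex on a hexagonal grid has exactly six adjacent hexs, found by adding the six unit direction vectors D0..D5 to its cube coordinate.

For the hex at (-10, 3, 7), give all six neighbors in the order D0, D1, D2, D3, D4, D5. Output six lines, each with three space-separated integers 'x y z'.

Answer: -9 2 7
-9 3 6
-10 4 6
-11 4 7
-11 3 8
-10 2 8

Derivation:
Center: (-10, 3, 7). Add each direction:
  D0: (-10, 3, 7) + (1, -1, 0) = (-9, 2, 7)
  D1: (-10, 3, 7) + (1, 0, -1) = (-9, 3, 6)
  D2: (-10, 3, 7) + (0, 1, -1) = (-10, 4, 6)
  D3: (-10, 3, 7) + (-1, 1, 0) = (-11, 4, 7)
  D4: (-10, 3, 7) + (-1, 0, 1) = (-11, 3, 8)
  D5: (-10, 3, 7) + (0, -1, 1) = (-10, 2, 8)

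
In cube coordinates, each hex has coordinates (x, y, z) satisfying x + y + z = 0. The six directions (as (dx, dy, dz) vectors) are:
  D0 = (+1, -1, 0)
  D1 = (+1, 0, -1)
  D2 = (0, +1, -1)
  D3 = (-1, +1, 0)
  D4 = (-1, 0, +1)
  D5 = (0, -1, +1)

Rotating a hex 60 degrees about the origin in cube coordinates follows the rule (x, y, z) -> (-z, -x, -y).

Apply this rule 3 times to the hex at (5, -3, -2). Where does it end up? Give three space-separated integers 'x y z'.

Start: (5, -3, -2)
Step 1: (5, -3, -2) -> (-(-2), -(5), -(-3)) = (2, -5, 3)
Step 2: (2, -5, 3) -> (-(3), -(2), -(-5)) = (-3, -2, 5)
Step 3: (-3, -2, 5) -> (-(5), -(-3), -(-2)) = (-5, 3, 2)

Answer: -5 3 2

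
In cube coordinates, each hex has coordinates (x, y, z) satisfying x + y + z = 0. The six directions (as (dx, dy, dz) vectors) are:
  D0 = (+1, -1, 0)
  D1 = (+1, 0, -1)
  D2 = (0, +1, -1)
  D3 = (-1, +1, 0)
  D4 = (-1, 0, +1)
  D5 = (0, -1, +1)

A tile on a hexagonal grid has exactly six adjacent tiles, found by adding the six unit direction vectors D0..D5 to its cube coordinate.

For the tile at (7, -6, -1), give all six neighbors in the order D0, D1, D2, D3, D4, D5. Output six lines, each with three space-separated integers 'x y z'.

Answer: 8 -7 -1
8 -6 -2
7 -5 -2
6 -5 -1
6 -6 0
7 -7 0

Derivation:
Center: (7, -6, -1). Add each direction:
  D0: (7, -6, -1) + (1, -1, 0) = (8, -7, -1)
  D1: (7, -6, -1) + (1, 0, -1) = (8, -6, -2)
  D2: (7, -6, -1) + (0, 1, -1) = (7, -5, -2)
  D3: (7, -6, -1) + (-1, 1, 0) = (6, -5, -1)
  D4: (7, -6, -1) + (-1, 0, 1) = (6, -6, 0)
  D5: (7, -6, -1) + (0, -1, 1) = (7, -7, 0)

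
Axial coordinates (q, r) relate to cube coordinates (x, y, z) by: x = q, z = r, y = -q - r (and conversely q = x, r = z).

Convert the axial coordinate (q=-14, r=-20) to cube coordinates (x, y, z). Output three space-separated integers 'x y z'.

Answer: -14 34 -20

Derivation:
x = q = -14
z = r = -20
y = -x - z = -(-14) - (-20) = 34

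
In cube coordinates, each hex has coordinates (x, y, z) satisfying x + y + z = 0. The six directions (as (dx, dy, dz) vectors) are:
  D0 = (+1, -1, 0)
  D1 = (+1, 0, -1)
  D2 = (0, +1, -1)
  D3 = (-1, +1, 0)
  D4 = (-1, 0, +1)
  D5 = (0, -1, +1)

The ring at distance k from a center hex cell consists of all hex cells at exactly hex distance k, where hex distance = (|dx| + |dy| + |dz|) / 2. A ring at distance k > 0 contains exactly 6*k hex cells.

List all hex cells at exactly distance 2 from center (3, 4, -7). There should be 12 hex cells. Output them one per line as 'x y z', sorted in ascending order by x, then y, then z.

Walk ring at distance 2 from (3, 4, -7):
Start at center + D4*2 = (1, 4, -5)
  hex 0: (1, 4, -5)
  hex 1: (2, 3, -5)
  hex 2: (3, 2, -5)
  hex 3: (4, 2, -6)
  hex 4: (5, 2, -7)
  hex 5: (5, 3, -8)
  hex 6: (5, 4, -9)
  hex 7: (4, 5, -9)
  hex 8: (3, 6, -9)
  hex 9: (2, 6, -8)
  hex 10: (1, 6, -7)
  hex 11: (1, 5, -6)
Sorted: 12 hexes.

Answer: 1 4 -5
1 5 -6
1 6 -7
2 3 -5
2 6 -8
3 2 -5
3 6 -9
4 2 -6
4 5 -9
5 2 -7
5 3 -8
5 4 -9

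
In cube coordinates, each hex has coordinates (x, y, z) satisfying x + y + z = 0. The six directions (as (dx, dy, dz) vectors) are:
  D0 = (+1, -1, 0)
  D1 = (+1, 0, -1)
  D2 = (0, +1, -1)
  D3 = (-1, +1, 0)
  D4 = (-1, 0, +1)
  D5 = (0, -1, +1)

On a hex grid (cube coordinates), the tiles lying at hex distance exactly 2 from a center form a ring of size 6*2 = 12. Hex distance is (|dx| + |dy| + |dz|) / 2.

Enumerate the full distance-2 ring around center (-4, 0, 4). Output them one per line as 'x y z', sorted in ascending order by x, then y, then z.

Walk ring at distance 2 from (-4, 0, 4):
Start at center + D4*2 = (-6, 0, 6)
  hex 0: (-6, 0, 6)
  hex 1: (-5, -1, 6)
  hex 2: (-4, -2, 6)
  hex 3: (-3, -2, 5)
  hex 4: (-2, -2, 4)
  hex 5: (-2, -1, 3)
  hex 6: (-2, 0, 2)
  hex 7: (-3, 1, 2)
  hex 8: (-4, 2, 2)
  hex 9: (-5, 2, 3)
  hex 10: (-6, 2, 4)
  hex 11: (-6, 1, 5)
Sorted: 12 hexes.

Answer: -6 0 6
-6 1 5
-6 2 4
-5 -1 6
-5 2 3
-4 -2 6
-4 2 2
-3 -2 5
-3 1 2
-2 -2 4
-2 -1 3
-2 0 2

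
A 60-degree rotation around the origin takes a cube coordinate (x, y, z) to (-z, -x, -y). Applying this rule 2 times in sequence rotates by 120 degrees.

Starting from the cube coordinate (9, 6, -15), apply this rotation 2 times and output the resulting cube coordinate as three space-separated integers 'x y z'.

Answer: 6 -15 9

Derivation:
Start: (9, 6, -15)
Step 1: (9, 6, -15) -> (-(-15), -(9), -(6)) = (15, -9, -6)
Step 2: (15, -9, -6) -> (-(-6), -(15), -(-9)) = (6, -15, 9)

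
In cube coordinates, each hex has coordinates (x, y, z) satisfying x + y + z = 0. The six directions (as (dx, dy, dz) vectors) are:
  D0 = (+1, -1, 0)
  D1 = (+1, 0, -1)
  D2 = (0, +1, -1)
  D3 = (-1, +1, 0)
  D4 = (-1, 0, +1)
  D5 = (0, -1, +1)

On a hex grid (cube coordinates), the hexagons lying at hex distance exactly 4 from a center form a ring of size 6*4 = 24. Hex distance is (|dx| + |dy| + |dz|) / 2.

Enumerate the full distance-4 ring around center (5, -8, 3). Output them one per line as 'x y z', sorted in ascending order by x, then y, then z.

Answer: 1 -8 7
1 -7 6
1 -6 5
1 -5 4
1 -4 3
2 -9 7
2 -4 2
3 -10 7
3 -4 1
4 -11 7
4 -4 0
5 -12 7
5 -4 -1
6 -12 6
6 -5 -1
7 -12 5
7 -6 -1
8 -12 4
8 -7 -1
9 -12 3
9 -11 2
9 -10 1
9 -9 0
9 -8 -1

Derivation:
Walk ring at distance 4 from (5, -8, 3):
Start at center + D4*4 = (1, -8, 7)
  hex 0: (1, -8, 7)
  hex 1: (2, -9, 7)
  hex 2: (3, -10, 7)
  hex 3: (4, -11, 7)
  hex 4: (5, -12, 7)
  hex 5: (6, -12, 6)
  hex 6: (7, -12, 5)
  hex 7: (8, -12, 4)
  hex 8: (9, -12, 3)
  hex 9: (9, -11, 2)
  hex 10: (9, -10, 1)
  hex 11: (9, -9, 0)
  hex 12: (9, -8, -1)
  hex 13: (8, -7, -1)
  hex 14: (7, -6, -1)
  hex 15: (6, -5, -1)
  hex 16: (5, -4, -1)
  hex 17: (4, -4, 0)
  hex 18: (3, -4, 1)
  hex 19: (2, -4, 2)
  hex 20: (1, -4, 3)
  hex 21: (1, -5, 4)
  hex 22: (1, -6, 5)
  hex 23: (1, -7, 6)
Sorted: 24 hexes.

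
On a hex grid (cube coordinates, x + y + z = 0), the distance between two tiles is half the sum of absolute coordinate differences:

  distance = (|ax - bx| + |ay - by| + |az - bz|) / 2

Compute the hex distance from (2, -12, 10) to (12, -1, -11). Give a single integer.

Answer: 21

Derivation:
|ax - bx| = |2 - 12| = 10
|ay - by| = |-12 - (-1)| = 11
|az - bz| = |10 - (-11)| = 21
distance = (10 + 11 + 21) / 2 = 42 / 2 = 21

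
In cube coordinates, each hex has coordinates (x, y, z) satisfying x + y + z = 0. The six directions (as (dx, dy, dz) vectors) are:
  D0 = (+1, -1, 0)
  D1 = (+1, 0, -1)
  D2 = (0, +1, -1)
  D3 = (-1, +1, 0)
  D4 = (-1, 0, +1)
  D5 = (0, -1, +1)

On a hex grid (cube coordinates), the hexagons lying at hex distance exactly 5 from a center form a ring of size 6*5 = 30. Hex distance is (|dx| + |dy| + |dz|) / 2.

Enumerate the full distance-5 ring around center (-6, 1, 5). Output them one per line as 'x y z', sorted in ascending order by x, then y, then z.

Answer: -11 1 10
-11 2 9
-11 3 8
-11 4 7
-11 5 6
-11 6 5
-10 0 10
-10 6 4
-9 -1 10
-9 6 3
-8 -2 10
-8 6 2
-7 -3 10
-7 6 1
-6 -4 10
-6 6 0
-5 -4 9
-5 5 0
-4 -4 8
-4 4 0
-3 -4 7
-3 3 0
-2 -4 6
-2 2 0
-1 -4 5
-1 -3 4
-1 -2 3
-1 -1 2
-1 0 1
-1 1 0

Derivation:
Walk ring at distance 5 from (-6, 1, 5):
Start at center + D4*5 = (-11, 1, 10)
  hex 0: (-11, 1, 10)
  hex 1: (-10, 0, 10)
  hex 2: (-9, -1, 10)
  hex 3: (-8, -2, 10)
  hex 4: (-7, -3, 10)
  hex 5: (-6, -4, 10)
  hex 6: (-5, -4, 9)
  hex 7: (-4, -4, 8)
  hex 8: (-3, -4, 7)
  hex 9: (-2, -4, 6)
  hex 10: (-1, -4, 5)
  hex 11: (-1, -3, 4)
  hex 12: (-1, -2, 3)
  hex 13: (-1, -1, 2)
  hex 14: (-1, 0, 1)
  hex 15: (-1, 1, 0)
  hex 16: (-2, 2, 0)
  hex 17: (-3, 3, 0)
  hex 18: (-4, 4, 0)
  hex 19: (-5, 5, 0)
  hex 20: (-6, 6, 0)
  hex 21: (-7, 6, 1)
  hex 22: (-8, 6, 2)
  hex 23: (-9, 6, 3)
  hex 24: (-10, 6, 4)
  hex 25: (-11, 6, 5)
  hex 26: (-11, 5, 6)
  hex 27: (-11, 4, 7)
  hex 28: (-11, 3, 8)
  hex 29: (-11, 2, 9)
Sorted: 30 hexes.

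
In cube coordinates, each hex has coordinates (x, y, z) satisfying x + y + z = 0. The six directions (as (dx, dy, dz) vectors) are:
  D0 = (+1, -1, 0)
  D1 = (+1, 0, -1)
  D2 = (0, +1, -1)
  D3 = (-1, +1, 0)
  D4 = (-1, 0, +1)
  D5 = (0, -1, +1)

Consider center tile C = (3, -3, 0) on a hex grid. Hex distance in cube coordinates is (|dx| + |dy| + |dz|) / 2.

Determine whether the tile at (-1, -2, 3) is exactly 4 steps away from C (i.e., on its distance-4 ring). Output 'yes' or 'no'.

Answer: yes

Derivation:
|px - cx| = |-1 - 3| = 4
|py - cy| = |-2 - (-3)| = 1
|pz - cz| = |3 - 0| = 3
distance = (4+1+3)/2 = 8/2 = 4
radius = 4; distance == radius -> yes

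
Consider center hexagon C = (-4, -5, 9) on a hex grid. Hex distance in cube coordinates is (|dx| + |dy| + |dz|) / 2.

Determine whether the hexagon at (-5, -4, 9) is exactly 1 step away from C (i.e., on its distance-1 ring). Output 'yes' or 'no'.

|px - cx| = |-5 - (-4)| = 1
|py - cy| = |-4 - (-5)| = 1
|pz - cz| = |9 - 9| = 0
distance = (1+1+0)/2 = 2/2 = 1
radius = 1; distance == radius -> yes

Answer: yes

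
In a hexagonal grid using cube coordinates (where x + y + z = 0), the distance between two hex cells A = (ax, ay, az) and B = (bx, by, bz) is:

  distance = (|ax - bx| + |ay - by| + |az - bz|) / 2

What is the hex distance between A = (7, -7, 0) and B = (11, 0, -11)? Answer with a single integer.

Answer: 11

Derivation:
|ax - bx| = |7 - 11| = 4
|ay - by| = |-7 - 0| = 7
|az - bz| = |0 - (-11)| = 11
distance = (4 + 7 + 11) / 2 = 22 / 2 = 11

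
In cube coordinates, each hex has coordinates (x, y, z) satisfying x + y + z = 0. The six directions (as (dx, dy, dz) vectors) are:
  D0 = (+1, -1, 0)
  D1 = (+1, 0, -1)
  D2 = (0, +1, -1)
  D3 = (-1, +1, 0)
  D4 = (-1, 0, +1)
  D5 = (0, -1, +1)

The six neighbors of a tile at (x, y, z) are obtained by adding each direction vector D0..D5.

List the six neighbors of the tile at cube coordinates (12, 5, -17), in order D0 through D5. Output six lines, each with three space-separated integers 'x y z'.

Center: (12, 5, -17). Add each direction:
  D0: (12, 5, -17) + (1, -1, 0) = (13, 4, -17)
  D1: (12, 5, -17) + (1, 0, -1) = (13, 5, -18)
  D2: (12, 5, -17) + (0, 1, -1) = (12, 6, -18)
  D3: (12, 5, -17) + (-1, 1, 0) = (11, 6, -17)
  D4: (12, 5, -17) + (-1, 0, 1) = (11, 5, -16)
  D5: (12, 5, -17) + (0, -1, 1) = (12, 4, -16)

Answer: 13 4 -17
13 5 -18
12 6 -18
11 6 -17
11 5 -16
12 4 -16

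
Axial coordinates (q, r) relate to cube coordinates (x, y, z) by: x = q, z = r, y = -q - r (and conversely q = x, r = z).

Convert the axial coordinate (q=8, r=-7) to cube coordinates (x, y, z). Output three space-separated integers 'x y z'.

x = q = 8
z = r = -7
y = -x - z = -(8) - (-7) = -1

Answer: 8 -1 -7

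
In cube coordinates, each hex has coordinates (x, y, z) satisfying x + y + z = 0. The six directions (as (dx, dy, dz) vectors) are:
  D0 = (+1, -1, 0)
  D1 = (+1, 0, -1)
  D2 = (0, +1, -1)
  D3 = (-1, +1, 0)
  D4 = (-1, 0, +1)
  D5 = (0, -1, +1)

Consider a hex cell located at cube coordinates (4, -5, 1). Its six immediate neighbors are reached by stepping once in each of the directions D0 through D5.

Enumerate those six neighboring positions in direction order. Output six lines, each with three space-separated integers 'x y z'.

Center: (4, -5, 1). Add each direction:
  D0: (4, -5, 1) + (1, -1, 0) = (5, -6, 1)
  D1: (4, -5, 1) + (1, 0, -1) = (5, -5, 0)
  D2: (4, -5, 1) + (0, 1, -1) = (4, -4, 0)
  D3: (4, -5, 1) + (-1, 1, 0) = (3, -4, 1)
  D4: (4, -5, 1) + (-1, 0, 1) = (3, -5, 2)
  D5: (4, -5, 1) + (0, -1, 1) = (4, -6, 2)

Answer: 5 -6 1
5 -5 0
4 -4 0
3 -4 1
3 -5 2
4 -6 2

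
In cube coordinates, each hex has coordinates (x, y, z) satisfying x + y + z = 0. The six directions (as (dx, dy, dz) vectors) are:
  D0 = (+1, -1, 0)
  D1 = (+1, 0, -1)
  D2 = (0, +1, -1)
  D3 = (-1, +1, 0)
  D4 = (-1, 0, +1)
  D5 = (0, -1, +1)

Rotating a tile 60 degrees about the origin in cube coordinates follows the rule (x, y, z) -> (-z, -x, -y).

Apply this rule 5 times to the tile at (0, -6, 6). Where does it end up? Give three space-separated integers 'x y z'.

Start: (0, -6, 6)
Step 1: (0, -6, 6) -> (-(6), -(0), -(-6)) = (-6, 0, 6)
Step 2: (-6, 0, 6) -> (-(6), -(-6), -(0)) = (-6, 6, 0)
Step 3: (-6, 6, 0) -> (-(0), -(-6), -(6)) = (0, 6, -6)
Step 4: (0, 6, -6) -> (-(-6), -(0), -(6)) = (6, 0, -6)
Step 5: (6, 0, -6) -> (-(-6), -(6), -(0)) = (6, -6, 0)

Answer: 6 -6 0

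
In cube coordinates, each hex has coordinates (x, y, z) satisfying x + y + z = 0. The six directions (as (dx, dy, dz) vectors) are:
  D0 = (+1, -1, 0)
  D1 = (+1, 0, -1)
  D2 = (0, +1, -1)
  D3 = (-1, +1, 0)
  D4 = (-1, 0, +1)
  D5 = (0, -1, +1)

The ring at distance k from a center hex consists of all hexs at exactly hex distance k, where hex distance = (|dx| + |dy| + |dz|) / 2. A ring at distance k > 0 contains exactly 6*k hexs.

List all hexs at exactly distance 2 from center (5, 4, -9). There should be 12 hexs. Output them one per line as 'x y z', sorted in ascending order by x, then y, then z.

Answer: 3 4 -7
3 5 -8
3 6 -9
4 3 -7
4 6 -10
5 2 -7
5 6 -11
6 2 -8
6 5 -11
7 2 -9
7 3 -10
7 4 -11

Derivation:
Walk ring at distance 2 from (5, 4, -9):
Start at center + D4*2 = (3, 4, -7)
  hex 0: (3, 4, -7)
  hex 1: (4, 3, -7)
  hex 2: (5, 2, -7)
  hex 3: (6, 2, -8)
  hex 4: (7, 2, -9)
  hex 5: (7, 3, -10)
  hex 6: (7, 4, -11)
  hex 7: (6, 5, -11)
  hex 8: (5, 6, -11)
  hex 9: (4, 6, -10)
  hex 10: (3, 6, -9)
  hex 11: (3, 5, -8)
Sorted: 12 hexes.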